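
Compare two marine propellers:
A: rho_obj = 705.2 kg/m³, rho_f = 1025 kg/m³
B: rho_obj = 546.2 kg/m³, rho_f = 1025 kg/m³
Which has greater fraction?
fraction(A) = 0.688, fraction(B) = 0.5329. Answer: A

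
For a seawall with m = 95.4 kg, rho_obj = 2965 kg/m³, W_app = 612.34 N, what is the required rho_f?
Formula: W_{app} = mg\left(1 - \frac{\rho_f}{\rho_{obj}}\right)
Substituting knowns: 612.34 = 95.4·9.81·(1 − rho_f/2965)
Solving for rho_f: rho_f = 2965·(1 − 612.34/(95.4·9.81)) = 1025 kg/m³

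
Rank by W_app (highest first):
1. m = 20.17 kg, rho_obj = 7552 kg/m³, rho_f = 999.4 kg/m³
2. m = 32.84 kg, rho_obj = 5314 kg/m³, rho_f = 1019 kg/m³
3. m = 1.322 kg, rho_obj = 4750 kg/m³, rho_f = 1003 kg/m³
Case 1: W_app = 171.7 N
Case 2: W_app = 260.4 N
Case 3: W_app = 10.23 N
Ranking (highest first): 2, 1, 3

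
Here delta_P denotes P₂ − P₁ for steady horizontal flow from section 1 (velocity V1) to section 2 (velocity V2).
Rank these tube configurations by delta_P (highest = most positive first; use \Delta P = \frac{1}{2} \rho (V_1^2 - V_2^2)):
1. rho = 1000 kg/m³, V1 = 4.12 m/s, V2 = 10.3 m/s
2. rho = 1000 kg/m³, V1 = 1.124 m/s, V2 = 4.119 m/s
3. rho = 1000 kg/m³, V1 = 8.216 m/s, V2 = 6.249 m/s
Case 1: delta_P = -44.56 kPa
Case 2: delta_P = -7.851 kPa
Case 3: delta_P = 14.23 kPa
Ranking (highest first): 3, 2, 1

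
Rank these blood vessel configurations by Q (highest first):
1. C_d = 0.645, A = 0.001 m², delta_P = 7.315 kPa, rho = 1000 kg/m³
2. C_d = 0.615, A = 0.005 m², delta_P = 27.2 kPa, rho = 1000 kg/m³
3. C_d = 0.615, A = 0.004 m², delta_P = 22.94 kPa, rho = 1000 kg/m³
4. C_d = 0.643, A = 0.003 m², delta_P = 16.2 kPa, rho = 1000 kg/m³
Case 1: Q = 2.467 L/s
Case 2: Q = 22.68 L/s
Case 3: Q = 16.66 L/s
Case 4: Q = 10.98 L/s
Ranking (highest first): 2, 3, 4, 1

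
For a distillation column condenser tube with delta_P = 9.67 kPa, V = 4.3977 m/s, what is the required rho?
Formula: V = \sqrt{\frac{2 \Delta P}{\rho}}
Substituting knowns: 4.3977 = √(2·(9.67·1000)/rho)
Solving for rho: rho = 2·(9.67·1000)/4.3977² = 1000 kg/m³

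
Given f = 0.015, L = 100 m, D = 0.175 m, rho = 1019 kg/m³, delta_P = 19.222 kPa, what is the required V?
Formula: \Delta P = f \frac{L}{D} \frac{\rho V^2}{2}
Substituting knowns: 19.222 = 0.015·(100/0.175)·0.5·1019·V²/1000
Solving for V: V = √((19.222·1000)/(0.015·(100/0.175)·0.5·1019)) = 2.098 m/s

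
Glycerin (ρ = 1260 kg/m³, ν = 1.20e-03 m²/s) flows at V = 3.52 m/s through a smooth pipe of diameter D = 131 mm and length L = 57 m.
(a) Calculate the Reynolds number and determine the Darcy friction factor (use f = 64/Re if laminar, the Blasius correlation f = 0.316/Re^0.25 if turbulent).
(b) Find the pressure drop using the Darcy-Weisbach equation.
(a) Re = V·D/ν = 3.52·0.131/1.20e-03 = 384.27 → laminar (Re < 2300); f = 64/Re = 64/384.27 = 0.16655
(b) Darcy-Weisbach: ΔP = f·(L/D)·½ρV²/1000 = 0.16655·(57/0.131)·½·1260·3.52²/1000 = 565.7 kPa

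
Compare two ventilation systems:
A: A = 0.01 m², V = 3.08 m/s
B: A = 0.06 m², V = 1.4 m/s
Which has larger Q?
Q(A) = 30.8 L/s, Q(B) = 84 L/s. Answer: B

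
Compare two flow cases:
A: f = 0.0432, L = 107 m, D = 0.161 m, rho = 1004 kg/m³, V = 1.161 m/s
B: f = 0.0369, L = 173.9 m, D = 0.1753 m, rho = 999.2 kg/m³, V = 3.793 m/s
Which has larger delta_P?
delta_P(A) = 19.43 kPa, delta_P(B) = 263.1 kPa. Answer: B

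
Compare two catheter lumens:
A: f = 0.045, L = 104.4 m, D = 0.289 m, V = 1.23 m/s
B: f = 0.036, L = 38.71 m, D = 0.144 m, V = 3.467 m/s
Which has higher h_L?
h_L(A) = 1.254 m, h_L(B) = 5.929 m. Answer: B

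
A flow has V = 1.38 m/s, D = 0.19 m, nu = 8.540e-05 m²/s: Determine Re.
Formula: Re = \frac{V D}{\nu}
Re = 1.38·0.19/8.540e-05 = 3070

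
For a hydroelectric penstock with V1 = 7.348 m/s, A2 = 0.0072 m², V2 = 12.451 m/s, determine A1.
Formula: V_2 = \frac{A_1 V_1}{A_2}
Substituting knowns: 12.451 = A1·7.348/0.0072
Solving for A1: A1 = 12.451·0.0072/7.348 = 0.0122 m²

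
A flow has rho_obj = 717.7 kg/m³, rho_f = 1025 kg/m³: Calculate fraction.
Formula: f_{sub} = \frac{\rho_{obj}}{\rho_f}
fraction = 717.7/1025 = 0.7002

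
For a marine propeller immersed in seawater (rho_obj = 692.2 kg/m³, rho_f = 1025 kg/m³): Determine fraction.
Formula: f_{sub} = \frac{\rho_{obj}}{\rho_f}
fraction = 692.2/1025 = 0.6753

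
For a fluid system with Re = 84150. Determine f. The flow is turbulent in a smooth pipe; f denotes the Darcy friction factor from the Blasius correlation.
Formula: f = \frac{0.316}{Re^{0.25}}
f = 0.316/84150^0.25 = 0.01855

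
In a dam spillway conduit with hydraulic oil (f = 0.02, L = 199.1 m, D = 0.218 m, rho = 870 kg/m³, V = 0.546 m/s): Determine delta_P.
Formula: \Delta P = f \frac{L}{D} \frac{\rho V^2}{2}
delta_P = 0.02·(199.1/0.218)·0.5·870·0.546²/1000 = 2.369 kPa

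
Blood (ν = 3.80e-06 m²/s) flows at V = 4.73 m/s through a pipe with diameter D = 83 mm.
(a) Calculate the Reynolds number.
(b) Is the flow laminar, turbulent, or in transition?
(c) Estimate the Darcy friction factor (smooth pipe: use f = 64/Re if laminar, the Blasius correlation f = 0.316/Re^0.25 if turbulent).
(a) Re = V·D/ν = 4.73·0.083/3.80e-06 = 103310
(b) Flow regime: turbulent (Re > 4000)
(c) Friction factor: f = 0.316/Re^0.25 = 0.316/103310^0.25 = 0.01763 (Blasius is strictly valid for Re ≲ 1e5; used here as the smooth-pipe estimate the problem specifies)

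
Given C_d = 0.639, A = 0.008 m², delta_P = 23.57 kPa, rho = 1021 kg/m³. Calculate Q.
Formula: Q = C_d A \sqrt{\frac{2 \Delta P}{\rho}}
Q = 0.639·0.008·√(2·(23.57·1000)/1021)·1000 = 34.74 L/s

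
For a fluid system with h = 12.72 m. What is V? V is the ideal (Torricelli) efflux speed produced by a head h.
Formula: V = \sqrt{2 g h}
V = √(2·9.81·12.72) = 15.8 m/s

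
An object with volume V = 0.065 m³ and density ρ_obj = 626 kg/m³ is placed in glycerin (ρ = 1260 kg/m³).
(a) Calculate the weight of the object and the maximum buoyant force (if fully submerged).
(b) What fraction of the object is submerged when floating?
(a) W=rho_obj*g*V=626*9.81*0.065=399.2 N; F_B(max)=rho*g*V=1260*9.81*0.065=803.4 N
(b) Floating fraction=rho_obj/rho=626/1260=0.497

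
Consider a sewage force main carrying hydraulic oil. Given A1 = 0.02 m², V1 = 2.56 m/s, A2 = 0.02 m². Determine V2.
Formula: V_2 = \frac{A_1 V_1}{A_2}
V2 = 0.02·2.56/0.02 = 2.56 m/s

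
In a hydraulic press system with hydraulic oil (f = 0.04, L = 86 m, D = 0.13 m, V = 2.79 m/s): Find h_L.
Formula: h_L = f \frac{L}{D} \frac{V^2}{2g}
h_L = 0.04·(86/0.13)·2.79²/(2·9.81) = 10.5 m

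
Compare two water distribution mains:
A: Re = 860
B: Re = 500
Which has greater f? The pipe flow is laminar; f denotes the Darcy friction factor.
f(A) = 0.07442, f(B) = 0.128. Answer: B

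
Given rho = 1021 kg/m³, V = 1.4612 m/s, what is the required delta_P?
Formula: V = \sqrt{\frac{2 \Delta P}{\rho}}
Substituting knowns: 1.4612 = √(2·(delta_P·1000)/1021)
Solving for delta_P: delta_P = 1.4612²·1021/2/1000 = 1.09 kPa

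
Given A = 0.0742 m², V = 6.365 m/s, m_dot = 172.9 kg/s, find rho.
Formula: \dot{m} = \rho A V
Substituting knowns: 172.9 = rho·0.0742·6.365
Solving for rho: rho = 172.9/(0.0742·6.365) = 366.1 kg/m³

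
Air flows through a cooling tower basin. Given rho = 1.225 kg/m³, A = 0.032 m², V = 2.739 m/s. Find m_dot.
Formula: \dot{m} = \rho A V
m_dot = 1.225·0.032·2.739 = 0.1074 kg/s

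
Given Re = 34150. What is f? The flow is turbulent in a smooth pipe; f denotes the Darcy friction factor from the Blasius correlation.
Formula: f = \frac{0.316}{Re^{0.25}}
f = 0.316/34150^0.25 = 0.02325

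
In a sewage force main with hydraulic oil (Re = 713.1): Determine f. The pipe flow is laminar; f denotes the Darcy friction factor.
Formula: f = \frac{64}{Re}
f = 64/713.1 = 0.08975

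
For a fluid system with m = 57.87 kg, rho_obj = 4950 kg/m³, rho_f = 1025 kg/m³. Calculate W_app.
Formula: W_{app} = mg\left(1 - \frac{\rho_f}{\rho_{obj}}\right)
W_app = 57.87·9.81·(1 − 1025/4950) = 450.1 N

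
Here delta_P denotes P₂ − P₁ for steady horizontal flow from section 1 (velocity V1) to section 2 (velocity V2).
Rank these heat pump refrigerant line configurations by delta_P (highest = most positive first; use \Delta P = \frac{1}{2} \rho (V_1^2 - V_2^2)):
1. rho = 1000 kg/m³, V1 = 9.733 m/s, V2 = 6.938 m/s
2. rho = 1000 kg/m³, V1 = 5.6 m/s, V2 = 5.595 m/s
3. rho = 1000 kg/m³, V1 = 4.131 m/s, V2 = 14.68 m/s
Case 1: delta_P = 23.3 kPa
Case 2: delta_P = 0.02799 kPa
Case 3: delta_P = -99.22 kPa
Ranking (highest first): 1, 2, 3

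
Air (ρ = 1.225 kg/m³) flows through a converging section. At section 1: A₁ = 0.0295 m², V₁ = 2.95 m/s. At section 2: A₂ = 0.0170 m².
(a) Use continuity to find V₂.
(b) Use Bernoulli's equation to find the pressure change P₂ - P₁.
(a) Continuity: A₁V₁=A₂V₂ -> V₂=A₁V₁/A₂=0.0295*2.95/0.0170=5.12 m/s
(b) Bernoulli: P₂-P₁=0.5*rho*(V₁^2-V₂^2)/1000=0.5*1.225*(2.95^2-5.12^2)/1000=-0.01073 kPa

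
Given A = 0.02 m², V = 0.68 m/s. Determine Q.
Formula: Q = A V
Q = 0.02·0.68·1000 = 13.6 L/s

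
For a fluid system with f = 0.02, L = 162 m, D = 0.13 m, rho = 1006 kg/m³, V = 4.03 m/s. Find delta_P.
Formula: \Delta P = f \frac{L}{D} \frac{\rho V^2}{2}
delta_P = 0.02·(162/0.13)·0.5·1006·4.03²/1000 = 203.6 kPa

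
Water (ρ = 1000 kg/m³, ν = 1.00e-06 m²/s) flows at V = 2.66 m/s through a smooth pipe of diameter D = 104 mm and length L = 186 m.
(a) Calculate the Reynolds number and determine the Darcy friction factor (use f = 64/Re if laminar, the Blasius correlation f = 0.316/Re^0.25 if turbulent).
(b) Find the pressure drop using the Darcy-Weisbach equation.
(a) Re = V·D/ν = 2.66·0.104/1.00e-06 = 276640 → turbulent (Re > 4000); f = 0.316/Re^0.25 = 0.316/276640^0.25 = 0.013779 (Blasius is strictly valid for Re ≲ 1e5; used here as the smooth-pipe estimate the problem specifies)
(b) Darcy-Weisbach: ΔP = f·(L/D)·½ρV²/1000 = 0.013779·(186/0.104)·½·1000·2.66²/1000 = 87.18 kPa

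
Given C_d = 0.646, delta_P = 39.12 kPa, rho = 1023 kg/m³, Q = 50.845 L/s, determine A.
Formula: Q = C_d A \sqrt{\frac{2 \Delta P}{\rho}}
Substituting knowns: 50.845 = 0.646·A·√(2·(39.12·1000)/1023)·1000
Solving for A: A = (50.845/1000)/(0.646·√(2·(39.12·1000)/1023)) = 0.009 m²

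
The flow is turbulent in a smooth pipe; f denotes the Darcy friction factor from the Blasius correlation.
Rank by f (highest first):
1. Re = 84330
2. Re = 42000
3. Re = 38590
Case 1: f = 0.01854
Case 2: f = 0.02207
Case 3: f = 0.02255
Ranking (highest first): 3, 2, 1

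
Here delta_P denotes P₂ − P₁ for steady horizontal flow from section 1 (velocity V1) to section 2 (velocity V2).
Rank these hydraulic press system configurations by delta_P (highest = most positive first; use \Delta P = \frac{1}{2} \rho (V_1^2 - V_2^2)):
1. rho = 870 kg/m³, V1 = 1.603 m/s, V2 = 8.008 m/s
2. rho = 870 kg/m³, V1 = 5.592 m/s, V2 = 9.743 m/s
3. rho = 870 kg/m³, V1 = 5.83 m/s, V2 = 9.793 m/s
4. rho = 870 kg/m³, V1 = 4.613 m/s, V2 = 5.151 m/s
Case 1: delta_P = -26.78 kPa
Case 2: delta_P = -27.69 kPa
Case 3: delta_P = -26.93 kPa
Case 4: delta_P = -2.285 kPa
Ranking (highest first): 4, 1, 3, 2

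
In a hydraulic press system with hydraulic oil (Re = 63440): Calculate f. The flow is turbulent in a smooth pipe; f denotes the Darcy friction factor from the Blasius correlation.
Formula: f = \frac{0.316}{Re^{0.25}}
f = 0.316/63440^0.25 = 0.01991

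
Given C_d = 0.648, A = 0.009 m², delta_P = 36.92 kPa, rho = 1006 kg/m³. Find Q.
Formula: Q = C_d A \sqrt{\frac{2 \Delta P}{\rho}}
Q = 0.648·0.009·√(2·(36.92·1000)/1006)·1000 = 49.96 L/s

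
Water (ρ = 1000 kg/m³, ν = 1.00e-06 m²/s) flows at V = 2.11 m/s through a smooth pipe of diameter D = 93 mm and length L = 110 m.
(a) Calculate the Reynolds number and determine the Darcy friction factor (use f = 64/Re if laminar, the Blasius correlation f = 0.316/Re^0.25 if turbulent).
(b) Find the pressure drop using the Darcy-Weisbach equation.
(a) Re = V·D/ν = 2.11·0.093/1.00e-06 = 196230 → turbulent (Re > 4000); f = 0.316/Re^0.25 = 0.316/196230^0.25 = 0.015014 (Blasius is strictly valid for Re ≲ 1e5; used here as the smooth-pipe estimate the problem specifies)
(b) Darcy-Weisbach: ΔP = f·(L/D)·½ρV²/1000 = 0.015014·(110/0.093)·½·1000·2.11²/1000 = 39.53 kPa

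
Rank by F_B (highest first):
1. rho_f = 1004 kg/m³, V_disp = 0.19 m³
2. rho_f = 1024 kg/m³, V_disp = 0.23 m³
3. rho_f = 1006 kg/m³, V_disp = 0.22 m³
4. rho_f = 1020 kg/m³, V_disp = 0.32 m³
Case 1: F_B = 1871 N
Case 2: F_B = 2310 N
Case 3: F_B = 2171 N
Case 4: F_B = 3202 N
Ranking (highest first): 4, 2, 3, 1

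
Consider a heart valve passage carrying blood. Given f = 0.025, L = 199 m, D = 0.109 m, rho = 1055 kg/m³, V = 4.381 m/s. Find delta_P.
Formula: \Delta P = f \frac{L}{D} \frac{\rho V^2}{2}
delta_P = 0.025·(199/0.109)·0.5·1055·4.381²/1000 = 462.1 kPa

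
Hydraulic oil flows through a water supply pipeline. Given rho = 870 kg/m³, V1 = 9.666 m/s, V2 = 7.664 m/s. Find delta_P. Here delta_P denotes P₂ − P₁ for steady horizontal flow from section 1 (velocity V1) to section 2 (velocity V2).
Formula: \Delta P = \frac{1}{2} \rho (V_1^2 - V_2^2)
delta_P = 0.5·870·(9.666² − 7.664²)/1000 = 15.09 kPa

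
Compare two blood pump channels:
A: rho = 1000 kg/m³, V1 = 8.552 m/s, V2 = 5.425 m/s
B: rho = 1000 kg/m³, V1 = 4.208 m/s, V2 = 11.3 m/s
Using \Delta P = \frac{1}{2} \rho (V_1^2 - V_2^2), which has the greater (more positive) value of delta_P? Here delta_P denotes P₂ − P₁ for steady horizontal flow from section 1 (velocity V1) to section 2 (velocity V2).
delta_P(A) = 21.85 kPa, delta_P(B) = -54.99 kPa. Answer: A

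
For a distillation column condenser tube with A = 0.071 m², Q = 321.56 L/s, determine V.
Formula: Q = A V
Substituting knowns: 321.56 = 0.071·V·1000
Solving for V: V = (321.56/1000)/0.071 = 4.529 m/s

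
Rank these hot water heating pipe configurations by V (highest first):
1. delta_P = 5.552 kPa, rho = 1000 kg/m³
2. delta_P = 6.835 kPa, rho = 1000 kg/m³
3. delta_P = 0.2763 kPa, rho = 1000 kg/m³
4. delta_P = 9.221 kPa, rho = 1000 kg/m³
Case 1: V = 3.332 m/s
Case 2: V = 3.697 m/s
Case 3: V = 0.7434 m/s
Case 4: V = 4.294 m/s
Ranking (highest first): 4, 2, 1, 3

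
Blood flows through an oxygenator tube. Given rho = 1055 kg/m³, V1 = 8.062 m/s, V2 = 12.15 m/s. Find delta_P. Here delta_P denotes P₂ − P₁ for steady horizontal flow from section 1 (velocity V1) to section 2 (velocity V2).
Formula: \Delta P = \frac{1}{2} \rho (V_1^2 - V_2^2)
delta_P = 0.5·1055·(8.062² − 12.15²)/1000 = -43.59 kPa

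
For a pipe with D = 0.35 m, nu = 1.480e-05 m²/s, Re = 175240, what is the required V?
Formula: Re = \frac{V D}{\nu}
Substituting knowns: 175240 = V·0.35/1.480e-05
Solving for V: V = 175240·1.480e-05/0.35 = 7.41 m/s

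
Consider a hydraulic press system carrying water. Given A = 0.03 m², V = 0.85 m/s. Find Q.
Formula: Q = A V
Q = 0.03·0.85·1000 = 25.5 L/s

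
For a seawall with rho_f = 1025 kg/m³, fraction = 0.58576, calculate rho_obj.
Formula: f_{sub} = \frac{\rho_{obj}}{\rho_f}
Substituting knowns: 0.58576 = rho_obj/1025
Solving for rho_obj: rho_obj = 0.58576·1025 = 600.4 kg/m³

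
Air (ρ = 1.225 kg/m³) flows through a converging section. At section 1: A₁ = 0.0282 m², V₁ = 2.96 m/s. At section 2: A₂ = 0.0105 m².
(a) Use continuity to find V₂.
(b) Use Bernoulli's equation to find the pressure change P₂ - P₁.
(a) Continuity: A₁V₁=A₂V₂ -> V₂=A₁V₁/A₂=0.0282*2.96/0.0105=7.95 m/s
(b) Bernoulli: P₂-P₁=0.5*rho*(V₁^2-V₂^2)/1000=0.5*1.225*(2.96^2-7.95^2)/1000=-0.03335 kPa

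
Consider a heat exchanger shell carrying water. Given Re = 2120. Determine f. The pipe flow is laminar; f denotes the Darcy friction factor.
Formula: f = \frac{64}{Re}
f = 64/2120 = 0.03019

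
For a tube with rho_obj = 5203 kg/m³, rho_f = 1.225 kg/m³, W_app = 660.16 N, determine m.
Formula: W_{app} = mg\left(1 - \frac{\rho_f}{\rho_{obj}}\right)
Substituting knowns: 660.16 = m·9.81·(1 − 1.225/5203)
Solving for m: m = 660.16/(9.81·(1 − 1.225/5203)) = 67.31 kg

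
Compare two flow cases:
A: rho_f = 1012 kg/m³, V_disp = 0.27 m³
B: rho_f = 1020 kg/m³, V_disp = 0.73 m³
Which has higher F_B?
F_B(A) = 2680 N, F_B(B) = 7305 N. Answer: B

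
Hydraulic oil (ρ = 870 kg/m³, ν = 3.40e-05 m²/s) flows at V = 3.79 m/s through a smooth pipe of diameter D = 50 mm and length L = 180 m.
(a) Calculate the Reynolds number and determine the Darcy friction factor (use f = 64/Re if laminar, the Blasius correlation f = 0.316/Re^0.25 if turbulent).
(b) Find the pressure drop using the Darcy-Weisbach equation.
(a) Re = V·D/ν = 3.79·0.05/3.40e-05 = 5573.5 → turbulent (Re > 4000); f = 0.316/Re^0.25 = 0.316/5573.5^0.25 = 0.036573
(b) Darcy-Weisbach: ΔP = f·(L/D)·½ρV²/1000 = 0.036573·(180/0.050)·½·870·3.79²/1000 = 822.7 kPa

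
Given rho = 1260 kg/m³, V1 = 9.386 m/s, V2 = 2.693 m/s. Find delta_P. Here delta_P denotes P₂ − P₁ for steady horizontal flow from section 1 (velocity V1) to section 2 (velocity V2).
Formula: \Delta P = \frac{1}{2} \rho (V_1^2 - V_2^2)
delta_P = 0.5·1260·(9.386² − 2.693²)/1000 = 50.93 kPa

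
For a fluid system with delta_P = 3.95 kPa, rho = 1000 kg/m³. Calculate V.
Formula: V = \sqrt{\frac{2 \Delta P}{\rho}}
V = √(2·(3.95·1000)/1000) = 2.811 m/s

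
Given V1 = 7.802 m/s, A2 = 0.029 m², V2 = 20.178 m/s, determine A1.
Formula: V_2 = \frac{A_1 V_1}{A_2}
Substituting knowns: 20.178 = A1·7.802/0.029
Solving for A1: A1 = 20.178·0.029/7.802 = 0.075 m²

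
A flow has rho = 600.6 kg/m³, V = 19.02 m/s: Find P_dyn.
Formula: P_{dyn} = \frac{1}{2} \rho V^2
P_dyn = 0.5·600.6·19.02²/1000 = 108.6 kPa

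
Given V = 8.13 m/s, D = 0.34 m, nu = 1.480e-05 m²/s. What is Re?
Formula: Re = \frac{V D}{\nu}
Re = 8.13·0.34/1.480e-05 = 186770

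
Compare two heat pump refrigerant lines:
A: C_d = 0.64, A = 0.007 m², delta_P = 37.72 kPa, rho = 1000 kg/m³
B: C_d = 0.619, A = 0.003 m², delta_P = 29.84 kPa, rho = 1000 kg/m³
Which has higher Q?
Q(A) = 38.91 L/s, Q(B) = 14.35 L/s. Answer: A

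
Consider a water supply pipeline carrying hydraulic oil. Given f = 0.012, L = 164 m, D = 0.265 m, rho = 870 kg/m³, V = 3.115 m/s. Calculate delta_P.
Formula: \Delta P = f \frac{L}{D} \frac{\rho V^2}{2}
delta_P = 0.012·(164/0.265)·0.5·870·3.115²/1000 = 31.35 kPa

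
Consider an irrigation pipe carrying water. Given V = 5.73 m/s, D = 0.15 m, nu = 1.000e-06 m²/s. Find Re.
Formula: Re = \frac{V D}{\nu}
Re = 5.73·0.15/1.000e-06 = 859500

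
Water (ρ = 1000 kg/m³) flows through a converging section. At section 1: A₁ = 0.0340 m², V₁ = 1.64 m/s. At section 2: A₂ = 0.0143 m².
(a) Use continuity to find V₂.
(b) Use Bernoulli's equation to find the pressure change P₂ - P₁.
(a) Continuity: A₁V₁=A₂V₂ -> V₂=A₁V₁/A₂=0.0340*1.64/0.0143=3.90 m/s
(b) Bernoulli: P₂-P₁=0.5*rho*(V₁^2-V₂^2)/1000=0.5*1000*(1.64^2-3.90^2)/1000=-6.26 kPa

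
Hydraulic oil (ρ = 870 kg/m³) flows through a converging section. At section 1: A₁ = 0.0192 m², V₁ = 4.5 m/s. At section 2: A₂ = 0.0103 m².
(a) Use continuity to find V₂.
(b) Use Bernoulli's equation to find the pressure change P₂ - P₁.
(a) Continuity: A₁V₁=A₂V₂ -> V₂=A₁V₁/A₂=0.0192*4.5/0.0103=8.39 m/s
(b) Bernoulli: P₂-P₁=0.5*rho*(V₁^2-V₂^2)/1000=0.5*870*(4.5^2-8.39^2)/1000=-21.81 kPa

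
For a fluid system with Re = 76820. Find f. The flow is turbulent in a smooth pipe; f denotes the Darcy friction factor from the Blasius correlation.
Formula: f = \frac{0.316}{Re^{0.25}}
f = 0.316/76820^0.25 = 0.01898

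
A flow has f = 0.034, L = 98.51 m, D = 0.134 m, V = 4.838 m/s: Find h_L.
Formula: h_L = f \frac{L}{D} \frac{V^2}{2g}
h_L = 0.034·(98.51/0.134)·4.838²/(2·9.81) = 29.82 m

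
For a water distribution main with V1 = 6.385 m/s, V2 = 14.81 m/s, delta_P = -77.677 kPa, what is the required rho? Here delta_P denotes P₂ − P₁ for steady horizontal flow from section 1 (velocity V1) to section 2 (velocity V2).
Formula: \Delta P = \frac{1}{2} \rho (V_1^2 - V_2^2)
Substituting knowns: -77.677 = 0.5·rho·(6.385² − 14.81²)/1000
Solving for rho: rho = 2·(-77.677·1000)/(6.385² − 14.81²) = 870 kg/m³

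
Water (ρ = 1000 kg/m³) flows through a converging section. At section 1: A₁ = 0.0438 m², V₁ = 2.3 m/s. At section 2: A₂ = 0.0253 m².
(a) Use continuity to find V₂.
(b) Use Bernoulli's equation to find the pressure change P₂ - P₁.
(a) Continuity: A₁V₁=A₂V₂ -> V₂=A₁V₁/A₂=0.0438*2.3/0.0253=3.98 m/s
(b) Bernoulli: P₂-P₁=0.5*rho*(V₁^2-V₂^2)/1000=0.5*1000*(2.3^2-3.98^2)/1000=-5.275 kPa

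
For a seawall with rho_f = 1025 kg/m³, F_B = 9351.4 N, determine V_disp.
Formula: F_B = \rho_f g V_{disp}
Substituting knowns: 9351.4 = 1025·9.81·V_disp
Solving for V_disp: V_disp = 9351.4/(1025·9.81) = 0.93 m³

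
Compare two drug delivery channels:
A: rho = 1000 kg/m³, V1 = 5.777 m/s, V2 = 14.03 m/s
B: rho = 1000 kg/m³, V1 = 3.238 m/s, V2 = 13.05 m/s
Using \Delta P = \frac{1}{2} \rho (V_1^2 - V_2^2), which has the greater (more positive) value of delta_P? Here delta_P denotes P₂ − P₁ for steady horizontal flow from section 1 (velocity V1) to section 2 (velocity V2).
delta_P(A) = -81.73 kPa, delta_P(B) = -79.91 kPa. Answer: B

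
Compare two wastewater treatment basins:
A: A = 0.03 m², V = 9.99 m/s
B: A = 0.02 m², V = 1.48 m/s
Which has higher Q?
Q(A) = 299.7 L/s, Q(B) = 29.6 L/s. Answer: A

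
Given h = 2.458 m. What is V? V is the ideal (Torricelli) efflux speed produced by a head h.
Formula: V = \sqrt{2 g h}
V = √(2·9.81·2.458) = 6.944 m/s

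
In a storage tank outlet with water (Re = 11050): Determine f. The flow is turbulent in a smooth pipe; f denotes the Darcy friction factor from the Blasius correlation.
Formula: f = \frac{0.316}{Re^{0.25}}
f = 0.316/11050^0.25 = 0.03082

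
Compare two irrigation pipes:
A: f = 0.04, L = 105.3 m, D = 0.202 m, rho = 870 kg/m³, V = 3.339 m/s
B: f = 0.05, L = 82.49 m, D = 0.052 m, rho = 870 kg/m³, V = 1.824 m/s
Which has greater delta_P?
delta_P(A) = 101.1 kPa, delta_P(B) = 114.8 kPa. Answer: B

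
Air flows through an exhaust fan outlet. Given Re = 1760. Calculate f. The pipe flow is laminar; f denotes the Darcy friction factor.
Formula: f = \frac{64}{Re}
f = 64/1760 = 0.03636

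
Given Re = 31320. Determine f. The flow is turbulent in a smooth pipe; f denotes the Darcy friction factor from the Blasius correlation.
Formula: f = \frac{0.316}{Re^{0.25}}
f = 0.316/31320^0.25 = 0.02375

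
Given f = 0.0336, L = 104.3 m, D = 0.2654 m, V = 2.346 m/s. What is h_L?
Formula: h_L = f \frac{L}{D} \frac{V^2}{2g}
h_L = 0.0336·(104.3/0.2654)·2.346²/(2·9.81) = 3.704 m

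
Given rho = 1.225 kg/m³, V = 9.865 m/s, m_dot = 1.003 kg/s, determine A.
Formula: \dot{m} = \rho A V
Substituting knowns: 1.003 = 1.225·A·9.865
Solving for A: A = 1.003/(1.225·9.865) = 0.083 m²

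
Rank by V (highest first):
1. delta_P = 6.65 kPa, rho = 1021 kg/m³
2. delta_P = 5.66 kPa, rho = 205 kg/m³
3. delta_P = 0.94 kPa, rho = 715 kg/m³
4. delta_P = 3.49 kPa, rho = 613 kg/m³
Case 1: V = 3.609 m/s
Case 2: V = 7.431 m/s
Case 3: V = 1.622 m/s
Case 4: V = 3.374 m/s
Ranking (highest first): 2, 1, 4, 3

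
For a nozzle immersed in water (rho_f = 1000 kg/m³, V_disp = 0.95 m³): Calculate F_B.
Formula: F_B = \rho_f g V_{disp}
F_B = 1000·9.81·0.95 = 9320 N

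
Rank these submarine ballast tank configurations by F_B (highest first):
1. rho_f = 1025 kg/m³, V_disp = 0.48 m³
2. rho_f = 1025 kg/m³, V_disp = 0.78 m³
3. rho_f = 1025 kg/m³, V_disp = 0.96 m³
Case 1: F_B = 4827 N
Case 2: F_B = 7843 N
Case 3: F_B = 9653 N
Ranking (highest first): 3, 2, 1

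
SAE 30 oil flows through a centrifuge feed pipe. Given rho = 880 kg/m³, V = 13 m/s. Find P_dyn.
Formula: P_{dyn} = \frac{1}{2} \rho V^2
P_dyn = 0.5·880·13²/1000 = 74.36 kPa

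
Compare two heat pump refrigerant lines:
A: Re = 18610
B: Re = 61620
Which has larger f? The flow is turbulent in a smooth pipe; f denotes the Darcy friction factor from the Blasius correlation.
f(A) = 0.02706, f(B) = 0.02006. Answer: A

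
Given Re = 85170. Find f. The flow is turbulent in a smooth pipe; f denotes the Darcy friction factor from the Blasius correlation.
Formula: f = \frac{0.316}{Re^{0.25}}
f = 0.316/85170^0.25 = 0.0185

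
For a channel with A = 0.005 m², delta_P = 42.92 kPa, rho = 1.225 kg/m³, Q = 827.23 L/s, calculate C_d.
Formula: Q = C_d A \sqrt{\frac{2 \Delta P}{\rho}}
Substituting knowns: 827.23 = C_d·0.005·√(2·(42.92·1000)/1.225)·1000
Solving for C_d: C_d = (827.23/1000)/(0.005·√(2·(42.92·1000)/1.225)) = 0.625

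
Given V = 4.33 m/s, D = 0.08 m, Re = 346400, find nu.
Formula: Re = \frac{V D}{\nu}
Substituting knowns: 346400 = 4.33·0.08/nu
Solving for nu: nu = 4.33·0.08/346400 = 1.000e-06 m²/s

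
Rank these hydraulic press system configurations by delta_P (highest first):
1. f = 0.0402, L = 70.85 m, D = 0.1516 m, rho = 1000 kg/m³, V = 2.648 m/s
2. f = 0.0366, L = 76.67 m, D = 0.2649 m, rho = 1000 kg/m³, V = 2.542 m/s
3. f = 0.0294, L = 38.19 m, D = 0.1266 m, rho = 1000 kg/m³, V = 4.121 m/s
Case 1: delta_P = 65.87 kPa
Case 2: delta_P = 34.23 kPa
Case 3: delta_P = 75.31 kPa
Ranking (highest first): 3, 1, 2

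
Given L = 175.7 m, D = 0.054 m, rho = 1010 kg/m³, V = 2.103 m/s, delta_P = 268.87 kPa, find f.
Formula: \Delta P = f \frac{L}{D} \frac{\rho V^2}{2}
Substituting knowns: 268.87 = f·(175.7/0.054)·0.5·1010·2.103²/1000
Solving for f: f = (268.87·1000)/((175.7/0.054)·0.5·1010·2.103²) = 0.037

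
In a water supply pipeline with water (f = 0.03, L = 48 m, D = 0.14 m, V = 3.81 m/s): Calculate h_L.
Formula: h_L = f \frac{L}{D} \frac{V^2}{2g}
h_L = 0.03·(48/0.14)·3.81²/(2·9.81) = 7.61 m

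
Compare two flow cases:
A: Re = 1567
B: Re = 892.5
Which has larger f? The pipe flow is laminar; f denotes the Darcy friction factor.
f(A) = 0.04084, f(B) = 0.07171. Answer: B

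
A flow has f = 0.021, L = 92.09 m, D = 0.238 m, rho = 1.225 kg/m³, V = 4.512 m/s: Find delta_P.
Formula: \Delta P = f \frac{L}{D} \frac{\rho V^2}{2}
delta_P = 0.021·(92.09/0.238)·0.5·1.225·4.512²/1000 = 0.1013 kPa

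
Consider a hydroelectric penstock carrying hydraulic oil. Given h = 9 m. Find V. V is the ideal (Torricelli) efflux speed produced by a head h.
Formula: V = \sqrt{2 g h}
V = √(2·9.81·9) = 13.29 m/s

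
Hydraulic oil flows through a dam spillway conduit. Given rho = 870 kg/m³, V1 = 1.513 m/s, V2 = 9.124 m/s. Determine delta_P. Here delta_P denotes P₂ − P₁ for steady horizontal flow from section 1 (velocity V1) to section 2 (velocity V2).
Formula: \Delta P = \frac{1}{2} \rho (V_1^2 - V_2^2)
delta_P = 0.5·870·(1.513² − 9.124²)/1000 = -35.22 kPa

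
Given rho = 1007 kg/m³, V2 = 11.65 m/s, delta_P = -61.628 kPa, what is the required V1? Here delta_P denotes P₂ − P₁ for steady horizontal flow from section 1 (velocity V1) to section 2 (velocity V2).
Formula: \Delta P = \frac{1}{2} \rho (V_1^2 - V_2^2)
Substituting knowns: -61.628 = 0.5·1007·(V1² − 11.65²)/1000
Solving for V1: V1 = √(11.65² + 2·(-61.628·1000)/1007) = 3.65 m/s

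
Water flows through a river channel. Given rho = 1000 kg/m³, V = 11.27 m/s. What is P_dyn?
Formula: P_{dyn} = \frac{1}{2} \rho V^2
P_dyn = 0.5·1000·11.27²/1000 = 63.51 kPa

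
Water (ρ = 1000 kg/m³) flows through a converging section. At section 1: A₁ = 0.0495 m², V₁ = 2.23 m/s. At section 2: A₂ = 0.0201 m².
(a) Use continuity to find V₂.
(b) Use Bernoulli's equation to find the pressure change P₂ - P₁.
(a) Continuity: A₁V₁=A₂V₂ -> V₂=A₁V₁/A₂=0.0495*2.23/0.0201=5.49 m/s
(b) Bernoulli: P₂-P₁=0.5*rho*(V₁^2-V₂^2)/1000=0.5*1000*(2.23^2-5.49^2)/1000=-12.58 kPa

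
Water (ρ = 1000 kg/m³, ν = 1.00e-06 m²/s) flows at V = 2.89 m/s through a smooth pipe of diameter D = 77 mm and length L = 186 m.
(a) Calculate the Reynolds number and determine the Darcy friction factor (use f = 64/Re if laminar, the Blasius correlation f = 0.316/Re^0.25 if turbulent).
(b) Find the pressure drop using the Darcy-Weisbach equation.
(a) Re = V·D/ν = 2.89·0.077/1.00e-06 = 222530 → turbulent (Re > 4000); f = 0.316/Re^0.25 = 0.316/222530^0.25 = 0.014549 (Blasius is strictly valid for Re ≲ 1e5; used here as the smooth-pipe estimate the problem specifies)
(b) Darcy-Weisbach: ΔP = f·(L/D)·½ρV²/1000 = 0.014549·(186/0.077)·½·1000·2.89²/1000 = 146.8 kPa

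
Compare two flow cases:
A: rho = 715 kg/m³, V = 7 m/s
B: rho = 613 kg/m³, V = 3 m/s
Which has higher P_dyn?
P_dyn(A) = 17.52 kPa, P_dyn(B) = 2.759 kPa. Answer: A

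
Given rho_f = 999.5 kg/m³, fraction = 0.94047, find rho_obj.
Formula: f_{sub} = \frac{\rho_{obj}}{\rho_f}
Substituting knowns: 0.94047 = rho_obj/999.5
Solving for rho_obj: rho_obj = 0.94047·999.5 = 940 kg/m³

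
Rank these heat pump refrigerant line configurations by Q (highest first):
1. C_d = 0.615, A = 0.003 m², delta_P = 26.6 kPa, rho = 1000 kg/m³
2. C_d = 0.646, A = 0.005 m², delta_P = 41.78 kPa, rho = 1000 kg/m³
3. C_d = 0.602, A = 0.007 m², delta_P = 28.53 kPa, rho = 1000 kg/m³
Case 1: Q = 13.46 L/s
Case 2: Q = 29.53 L/s
Case 3: Q = 31.83 L/s
Ranking (highest first): 3, 2, 1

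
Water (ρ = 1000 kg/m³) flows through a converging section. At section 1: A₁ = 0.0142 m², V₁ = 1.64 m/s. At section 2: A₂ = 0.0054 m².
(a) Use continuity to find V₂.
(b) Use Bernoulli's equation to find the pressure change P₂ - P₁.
(a) Continuity: A₁V₁=A₂V₂ -> V₂=A₁V₁/A₂=0.0142*1.64/0.0054=4.31 m/s
(b) Bernoulli: P₂-P₁=0.5*rho*(V₁^2-V₂^2)/1000=0.5*1000*(1.64^2-4.31^2)/1000=-7.943 kPa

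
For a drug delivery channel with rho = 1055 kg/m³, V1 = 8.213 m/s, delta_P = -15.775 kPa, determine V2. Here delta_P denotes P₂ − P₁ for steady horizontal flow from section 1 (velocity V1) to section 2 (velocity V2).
Formula: \Delta P = \frac{1}{2} \rho (V_1^2 - V_2^2)
Substituting knowns: -15.775 = 0.5·1055·(8.213² − V2²)/1000
Solving for V2: V2 = √(8.213² − 2·(-15.775·1000)/1055) = 9.867 m/s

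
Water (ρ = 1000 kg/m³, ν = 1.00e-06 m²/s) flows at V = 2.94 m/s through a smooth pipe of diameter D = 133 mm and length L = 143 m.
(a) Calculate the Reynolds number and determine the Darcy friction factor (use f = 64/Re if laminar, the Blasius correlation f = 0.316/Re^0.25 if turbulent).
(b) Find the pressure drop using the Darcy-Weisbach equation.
(a) Re = V·D/ν = 2.94·0.133/1.00e-06 = 391020 → turbulent (Re > 4000); f = 0.316/Re^0.25 = 0.316/391020^0.25 = 0.012637 (Blasius is strictly valid for Re ≲ 1e5; used here as the smooth-pipe estimate the problem specifies)
(b) Darcy-Weisbach: ΔP = f·(L/D)·½ρV²/1000 = 0.012637·(143/0.133)·½·1000·2.94²/1000 = 58.72 kPa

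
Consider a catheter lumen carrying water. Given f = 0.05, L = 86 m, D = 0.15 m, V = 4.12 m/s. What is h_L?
Formula: h_L = f \frac{L}{D} \frac{V^2}{2g}
h_L = 0.05·(86/0.15)·4.12²/(2·9.81) = 24.8 m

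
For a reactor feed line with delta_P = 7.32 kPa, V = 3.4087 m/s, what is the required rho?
Formula: V = \sqrt{\frac{2 \Delta P}{\rho}}
Substituting knowns: 3.4087 = √(2·(7.32·1000)/rho)
Solving for rho: rho = 2·(7.32·1000)/3.4087² = 1260 kg/m³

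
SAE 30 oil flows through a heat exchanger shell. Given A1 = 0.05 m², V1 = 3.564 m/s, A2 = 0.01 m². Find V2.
Formula: V_2 = \frac{A_1 V_1}{A_2}
V2 = 0.05·3.564/0.01 = 17.82 m/s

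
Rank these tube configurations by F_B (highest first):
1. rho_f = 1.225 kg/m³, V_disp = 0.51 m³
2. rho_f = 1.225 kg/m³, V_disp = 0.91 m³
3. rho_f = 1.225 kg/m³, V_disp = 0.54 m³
Case 1: F_B = 6.129 N
Case 2: F_B = 10.94 N
Case 3: F_B = 6.489 N
Ranking (highest first): 2, 3, 1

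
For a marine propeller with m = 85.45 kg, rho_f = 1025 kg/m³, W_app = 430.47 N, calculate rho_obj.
Formula: W_{app} = mg\left(1 - \frac{\rho_f}{\rho_{obj}}\right)
Substituting knowns: 430.47 = 85.45·9.81·(1 − 1025/rho_obj)
Solving for rho_obj: rho_obj = 1025/(1 − 430.47/(85.45·9.81)) = 2107 kg/m³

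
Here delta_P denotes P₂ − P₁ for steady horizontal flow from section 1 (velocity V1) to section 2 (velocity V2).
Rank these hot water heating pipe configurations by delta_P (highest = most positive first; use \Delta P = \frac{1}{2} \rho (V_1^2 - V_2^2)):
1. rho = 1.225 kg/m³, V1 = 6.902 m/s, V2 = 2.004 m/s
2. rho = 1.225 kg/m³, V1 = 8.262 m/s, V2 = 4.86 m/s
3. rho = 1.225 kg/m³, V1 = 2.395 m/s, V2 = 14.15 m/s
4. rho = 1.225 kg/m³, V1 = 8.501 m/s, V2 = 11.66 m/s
Case 1: delta_P = 0.02672 kPa
Case 2: delta_P = 0.02734 kPa
Case 3: delta_P = -0.1191 kPa
Case 4: delta_P = -0.03901 kPa
Ranking (highest first): 2, 1, 4, 3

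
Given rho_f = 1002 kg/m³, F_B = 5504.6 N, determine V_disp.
Formula: F_B = \rho_f g V_{disp}
Substituting knowns: 5504.6 = 1002·9.81·V_disp
Solving for V_disp: V_disp = 5504.6/(1002·9.81) = 0.56 m³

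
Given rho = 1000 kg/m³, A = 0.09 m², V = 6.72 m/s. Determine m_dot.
Formula: \dot{m} = \rho A V
m_dot = 1000·0.09·6.72 = 604.8 kg/s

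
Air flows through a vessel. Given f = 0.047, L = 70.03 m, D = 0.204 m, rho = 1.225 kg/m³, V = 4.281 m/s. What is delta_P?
Formula: \Delta P = f \frac{L}{D} \frac{\rho V^2}{2}
delta_P = 0.047·(70.03/0.204)·0.5·1.225·4.281²/1000 = 0.1811 kPa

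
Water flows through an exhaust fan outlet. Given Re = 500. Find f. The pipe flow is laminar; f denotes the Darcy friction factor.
Formula: f = \frac{64}{Re}
f = 64/500 = 0.128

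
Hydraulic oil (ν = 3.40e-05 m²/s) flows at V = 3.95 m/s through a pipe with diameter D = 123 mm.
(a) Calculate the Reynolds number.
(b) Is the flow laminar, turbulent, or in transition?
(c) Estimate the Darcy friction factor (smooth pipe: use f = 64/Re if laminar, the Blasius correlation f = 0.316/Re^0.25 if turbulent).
(a) Re = V·D/ν = 3.95·0.123/3.40e-05 = 14290
(b) Flow regime: turbulent (Re > 4000)
(c) Friction factor: f = 0.316/Re^0.25 = 0.316/14290^0.25 = 0.0289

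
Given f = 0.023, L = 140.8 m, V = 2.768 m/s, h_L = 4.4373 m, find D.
Formula: h_L = f \frac{L}{D} \frac{V^2}{2g}
Substituting knowns: 4.4373 = 0.023·(140.8/D)·2.768²/(2·9.81)
Solving for D: D = 0.023·140.8·2.768²/(2·9.81·4.4373) = 0.285 m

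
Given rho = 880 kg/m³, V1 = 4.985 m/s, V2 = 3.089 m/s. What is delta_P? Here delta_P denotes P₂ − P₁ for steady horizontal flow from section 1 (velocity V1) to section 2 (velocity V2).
Formula: \Delta P = \frac{1}{2} \rho (V_1^2 - V_2^2)
delta_P = 0.5·880·(4.985² − 3.089²)/1000 = 6.736 kPa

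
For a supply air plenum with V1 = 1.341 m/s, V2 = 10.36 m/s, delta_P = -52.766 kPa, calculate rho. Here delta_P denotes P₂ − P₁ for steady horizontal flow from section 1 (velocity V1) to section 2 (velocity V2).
Formula: \Delta P = \frac{1}{2} \rho (V_1^2 - V_2^2)
Substituting knowns: -52.766 = 0.5·rho·(1.341² − 10.36²)/1000
Solving for rho: rho = 2·(-52.766·1000)/(1.341² − 10.36²) = 1000 kg/m³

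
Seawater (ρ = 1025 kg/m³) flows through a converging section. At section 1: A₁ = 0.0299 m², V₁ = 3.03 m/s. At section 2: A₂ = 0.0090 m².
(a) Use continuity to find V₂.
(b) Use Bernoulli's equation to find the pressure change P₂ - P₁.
(a) Continuity: A₁V₁=A₂V₂ -> V₂=A₁V₁/A₂=0.0299*3.03/0.0090=10.07 m/s
(b) Bernoulli: P₂-P₁=0.5*rho*(V₁^2-V₂^2)/1000=0.5*1025*(3.03^2-10.07^2)/1000=-47.26 kPa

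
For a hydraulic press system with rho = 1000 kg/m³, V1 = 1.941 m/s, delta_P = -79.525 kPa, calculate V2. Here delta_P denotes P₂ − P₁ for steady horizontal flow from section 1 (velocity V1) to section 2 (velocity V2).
Formula: \Delta P = \frac{1}{2} \rho (V_1^2 - V_2^2)
Substituting knowns: -79.525 = 0.5·1000·(1.941² − V2²)/1000
Solving for V2: V2 = √(1.941² − 2·(-79.525·1000)/1000) = 12.76 m/s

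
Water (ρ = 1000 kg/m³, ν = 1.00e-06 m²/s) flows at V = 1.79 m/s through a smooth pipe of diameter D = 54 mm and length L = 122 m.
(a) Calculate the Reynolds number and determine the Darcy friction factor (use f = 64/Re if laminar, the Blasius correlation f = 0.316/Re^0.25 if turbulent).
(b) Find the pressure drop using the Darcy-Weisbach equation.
(a) Re = V·D/ν = 1.79·0.054/1.00e-06 = 96660 → turbulent (Re > 4000); f = 0.316/Re^0.25 = 0.316/96660^0.25 = 0.017922
(b) Darcy-Weisbach: ΔP = f·(L/D)·½ρV²/1000 = 0.017922·(122/0.054)·½·1000·1.79²/1000 = 64.87 kPa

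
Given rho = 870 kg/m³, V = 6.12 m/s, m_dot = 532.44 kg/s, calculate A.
Formula: \dot{m} = \rho A V
Substituting knowns: 532.44 = 870·A·6.12
Solving for A: A = 532.44/(870·6.12) = 0.1 m²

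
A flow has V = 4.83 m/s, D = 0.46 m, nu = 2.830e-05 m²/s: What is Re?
Formula: Re = \frac{V D}{\nu}
Re = 4.83·0.46/2.830e-05 = 78509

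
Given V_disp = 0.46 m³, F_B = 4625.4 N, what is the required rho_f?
Formula: F_B = \rho_f g V_{disp}
Substituting knowns: 4625.4 = rho_f·9.81·0.46
Solving for rho_f: rho_f = 4625.4/(9.81·0.46) = 1025 kg/m³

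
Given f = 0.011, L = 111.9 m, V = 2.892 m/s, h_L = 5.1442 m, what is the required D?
Formula: h_L = f \frac{L}{D} \frac{V^2}{2g}
Substituting knowns: 5.1442 = 0.011·(111.9/D)·2.892²/(2·9.81)
Solving for D: D = 0.011·111.9·2.892²/(2·9.81·5.1442) = 0.102 m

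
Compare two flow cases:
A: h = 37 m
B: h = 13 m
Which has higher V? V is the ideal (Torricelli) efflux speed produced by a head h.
V(A) = 26.94 m/s, V(B) = 15.97 m/s. Answer: A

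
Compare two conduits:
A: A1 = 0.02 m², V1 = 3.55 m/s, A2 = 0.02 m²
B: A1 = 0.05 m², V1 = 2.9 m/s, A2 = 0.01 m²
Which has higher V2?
V2(A) = 3.55 m/s, V2(B) = 14.5 m/s. Answer: B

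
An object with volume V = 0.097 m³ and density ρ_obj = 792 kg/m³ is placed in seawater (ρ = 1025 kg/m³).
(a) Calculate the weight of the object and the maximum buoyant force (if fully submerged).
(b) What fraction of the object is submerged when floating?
(a) W=rho_obj*g*V=792*9.81*0.097=753.6 N; F_B(max)=rho*g*V=1025*9.81*0.097=975.4 N
(b) Floating fraction=rho_obj/rho=792/1025=0.773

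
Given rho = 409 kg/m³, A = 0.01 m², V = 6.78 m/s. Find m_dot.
Formula: \dot{m} = \rho A V
m_dot = 409·0.01·6.78 = 27.73 kg/s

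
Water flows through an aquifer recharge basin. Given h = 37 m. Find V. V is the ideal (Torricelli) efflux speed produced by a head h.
Formula: V = \sqrt{2 g h}
V = √(2·9.81·37) = 26.94 m/s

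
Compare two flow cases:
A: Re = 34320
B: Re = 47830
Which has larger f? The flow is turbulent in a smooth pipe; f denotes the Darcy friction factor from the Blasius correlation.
f(A) = 0.02322, f(B) = 0.02137. Answer: A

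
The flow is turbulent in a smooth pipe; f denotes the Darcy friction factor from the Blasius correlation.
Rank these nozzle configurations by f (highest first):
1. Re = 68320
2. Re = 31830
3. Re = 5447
Case 1: f = 0.01955
Case 2: f = 0.02366
Case 3: f = 0.03678
Ranking (highest first): 3, 2, 1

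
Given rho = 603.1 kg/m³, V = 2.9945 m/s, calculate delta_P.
Formula: V = \sqrt{\frac{2 \Delta P}{\rho}}
Substituting knowns: 2.9945 = √(2·(delta_P·1000)/603.1)
Solving for delta_P: delta_P = 2.9945²·603.1/2/1000 = 2.704 kPa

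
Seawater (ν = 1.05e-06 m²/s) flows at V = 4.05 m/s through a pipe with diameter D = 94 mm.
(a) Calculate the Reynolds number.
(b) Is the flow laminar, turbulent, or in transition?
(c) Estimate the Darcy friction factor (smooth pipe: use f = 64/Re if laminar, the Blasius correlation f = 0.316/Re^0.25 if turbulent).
(a) Re = V·D/ν = 4.05·0.094/1.05e-06 = 362570
(b) Flow regime: turbulent (Re > 4000)
(c) Friction factor: f = 0.316/Re^0.25 = 0.316/362570^0.25 = 0.01288 (Blasius is strictly valid for Re ≲ 1e5; used here as the smooth-pipe estimate the problem specifies)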